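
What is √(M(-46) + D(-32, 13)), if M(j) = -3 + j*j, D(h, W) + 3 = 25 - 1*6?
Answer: √2129 ≈ 46.141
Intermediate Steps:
D(h, W) = 16 (D(h, W) = -3 + (25 - 1*6) = -3 + (25 - 6) = -3 + 19 = 16)
M(j) = -3 + j²
√(M(-46) + D(-32, 13)) = √((-3 + (-46)²) + 16) = √((-3 + 2116) + 16) = √(2113 + 16) = √2129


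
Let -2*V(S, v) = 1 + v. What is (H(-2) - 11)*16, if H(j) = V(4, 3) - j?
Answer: -176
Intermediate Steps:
V(S, v) = -1/2 - v/2 (V(S, v) = -(1 + v)/2 = -1/2 - v/2)
H(j) = -2 - j (H(j) = (-1/2 - 1/2*3) - j = (-1/2 - 3/2) - j = -2 - j)
(H(-2) - 11)*16 = ((-2 - 1*(-2)) - 11)*16 = ((-2 + 2) - 11)*16 = (0 - 11)*16 = -11*16 = -176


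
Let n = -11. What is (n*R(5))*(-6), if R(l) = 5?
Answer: 330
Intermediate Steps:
(n*R(5))*(-6) = -11*5*(-6) = -55*(-6) = 330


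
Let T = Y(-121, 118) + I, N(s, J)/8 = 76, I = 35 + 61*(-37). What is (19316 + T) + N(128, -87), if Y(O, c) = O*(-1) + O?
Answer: 17702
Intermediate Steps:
I = -2222 (I = 35 - 2257 = -2222)
Y(O, c) = 0 (Y(O, c) = -O + O = 0)
N(s, J) = 608 (N(s, J) = 8*76 = 608)
T = -2222 (T = 0 - 2222 = -2222)
(19316 + T) + N(128, -87) = (19316 - 2222) + 608 = 17094 + 608 = 17702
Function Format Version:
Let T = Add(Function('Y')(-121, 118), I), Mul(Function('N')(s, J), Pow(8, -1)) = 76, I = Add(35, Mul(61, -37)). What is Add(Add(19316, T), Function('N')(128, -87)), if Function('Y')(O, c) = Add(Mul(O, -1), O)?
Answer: 17702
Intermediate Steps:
I = -2222 (I = Add(35, -2257) = -2222)
Function('Y')(O, c) = 0 (Function('Y')(O, c) = Add(Mul(-1, O), O) = 0)
Function('N')(s, J) = 608 (Function('N')(s, J) = Mul(8, 76) = 608)
T = -2222 (T = Add(0, -2222) = -2222)
Add(Add(19316, T), Function('N')(128, -87)) = Add(Add(19316, -2222), 608) = Add(17094, 608) = 17702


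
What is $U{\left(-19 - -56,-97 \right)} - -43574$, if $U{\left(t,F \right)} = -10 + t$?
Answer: $43601$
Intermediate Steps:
$U{\left(-19 - -56,-97 \right)} - -43574 = \left(-10 - -37\right) - -43574 = \left(-10 + \left(-19 + 56\right)\right) + 43574 = \left(-10 + 37\right) + 43574 = 27 + 43574 = 43601$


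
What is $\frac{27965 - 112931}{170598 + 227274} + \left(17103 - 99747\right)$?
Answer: $- \frac{5480303089}{66312} \approx -82644.0$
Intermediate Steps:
$\frac{27965 - 112931}{170598 + 227274} + \left(17103 - 99747\right) = - \frac{84966}{397872} + \left(17103 - 99747\right) = \left(-84966\right) \frac{1}{397872} - 82644 = - \frac{14161}{66312} - 82644 = - \frac{5480303089}{66312}$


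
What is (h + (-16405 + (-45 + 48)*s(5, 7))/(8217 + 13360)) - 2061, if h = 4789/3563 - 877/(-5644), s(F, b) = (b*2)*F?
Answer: -893951672955965/433904235044 ≈ -2060.3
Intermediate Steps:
s(F, b) = 2*F*b (s(F, b) = (2*b)*F = 2*F*b)
h = 30153867/20109572 (h = 4789*(1/3563) - 877*(-1/5644) = 4789/3563 + 877/5644 = 30153867/20109572 ≈ 1.4995)
(h + (-16405 + (-45 + 48)*s(5, 7))/(8217 + 13360)) - 2061 = (30153867/20109572 + (-16405 + (-45 + 48)*(2*5*7))/(8217 + 13360)) - 2061 = (30153867/20109572 + (-16405 + 3*70)/21577) - 2061 = (30153867/20109572 + (-16405 + 210)*(1/21577)) - 2061 = (30153867/20109572 - 16195*1/21577) - 2061 = (30153867/20109572 - 16195/21577) - 2061 = 324955469719/433904235044 - 2061 = -893951672955965/433904235044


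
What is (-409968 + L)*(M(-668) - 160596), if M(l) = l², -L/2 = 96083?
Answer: -171986330152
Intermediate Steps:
L = -192166 (L = -2*96083 = -192166)
(-409968 + L)*(M(-668) - 160596) = (-409968 - 192166)*((-668)² - 160596) = -602134*(446224 - 160596) = -602134*285628 = -171986330152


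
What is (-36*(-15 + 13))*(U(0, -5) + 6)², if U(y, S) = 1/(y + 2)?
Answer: 3042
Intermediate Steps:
U(y, S) = 1/(2 + y)
(-36*(-15 + 13))*(U(0, -5) + 6)² = (-36*(-15 + 13))*(1/(2 + 0) + 6)² = (-36*(-2))*(1/2 + 6)² = 72*(½ + 6)² = 72*(13/2)² = 72*(169/4) = 3042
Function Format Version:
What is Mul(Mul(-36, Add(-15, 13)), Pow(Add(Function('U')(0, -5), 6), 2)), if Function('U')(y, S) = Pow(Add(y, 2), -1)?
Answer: 3042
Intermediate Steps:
Function('U')(y, S) = Pow(Add(2, y), -1)
Mul(Mul(-36, Add(-15, 13)), Pow(Add(Function('U')(0, -5), 6), 2)) = Mul(Mul(-36, Add(-15, 13)), Pow(Add(Pow(Add(2, 0), -1), 6), 2)) = Mul(Mul(-36, -2), Pow(Add(Pow(2, -1), 6), 2)) = Mul(72, Pow(Add(Rational(1, 2), 6), 2)) = Mul(72, Pow(Rational(13, 2), 2)) = Mul(72, Rational(169, 4)) = 3042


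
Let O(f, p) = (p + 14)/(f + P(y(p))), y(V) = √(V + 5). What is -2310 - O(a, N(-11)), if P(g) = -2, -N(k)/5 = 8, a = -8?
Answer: -11563/5 ≈ -2312.6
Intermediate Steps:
y(V) = √(5 + V)
N(k) = -40 (N(k) = -5*8 = -40)
O(f, p) = (14 + p)/(-2 + f) (O(f, p) = (p + 14)/(f - 2) = (14 + p)/(-2 + f))
-2310 - O(a, N(-11)) = -2310 - (14 - 40)/(-2 - 8) = -2310 - (-26)/(-10) = -2310 - (-1)*(-26)/10 = -2310 - 1*13/5 = -2310 - 13/5 = -11563/5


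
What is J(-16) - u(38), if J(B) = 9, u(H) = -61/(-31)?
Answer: 218/31 ≈ 7.0323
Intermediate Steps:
u(H) = 61/31 (u(H) = -61*(-1/31) = 61/31)
J(-16) - u(38) = 9 - 1*61/31 = 9 - 61/31 = 218/31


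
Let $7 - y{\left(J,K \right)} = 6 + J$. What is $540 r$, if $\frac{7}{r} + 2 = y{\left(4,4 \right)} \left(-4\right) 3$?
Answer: $\frac{1890}{17} \approx 111.18$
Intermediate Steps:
$y{\left(J,K \right)} = 1 - J$ ($y{\left(J,K \right)} = 7 - \left(6 + J\right) = 1 - J$)
$r = \frac{7}{34}$ ($r = \frac{7}{-2 + \left(1 - 4\right) \left(-4\right) 3} = \frac{7}{-2 + \left(-3\right) \left(-4\right) 3} = \frac{7}{-2 + 12 \cdot 3} = \frac{7}{-2 + 36} = \frac{7}{34} \approx 0.20588$)
$540 r = 540 \cdot \frac{7}{34} = \frac{1890}{17}$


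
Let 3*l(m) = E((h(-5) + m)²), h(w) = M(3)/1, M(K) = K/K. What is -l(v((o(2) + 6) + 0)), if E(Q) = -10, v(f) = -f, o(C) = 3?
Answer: 10/3 ≈ 3.3333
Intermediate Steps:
M(K) = 1
h(w) = 1 (h(w) = 1/1 = 1*1 = 1)
l(m) = -10/3 (l(m) = (⅓)*(-10) = -10/3)
-l(v((o(2) + 6) + 0)) = -1*(-10/3) = 10/3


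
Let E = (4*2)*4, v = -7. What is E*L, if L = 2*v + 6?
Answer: -256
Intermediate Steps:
E = 32 (E = 8*4 = 32)
L = -8 (L = 2*(-7) + 6 = -14 + 6 = -8)
E*L = 32*(-8) = -256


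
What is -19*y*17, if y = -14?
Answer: 4522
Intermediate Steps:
-19*y*17 = -19*(-14)*17 = 266*17 = 4522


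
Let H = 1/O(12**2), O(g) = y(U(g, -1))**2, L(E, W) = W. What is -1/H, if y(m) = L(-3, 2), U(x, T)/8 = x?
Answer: -4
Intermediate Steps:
U(x, T) = 8*x
y(m) = 2
O(g) = 4 (O(g) = 2**2 = 4)
H = 1/4 ≈ 0.25000
-1/H = -1/1/4 = -1*4 = -4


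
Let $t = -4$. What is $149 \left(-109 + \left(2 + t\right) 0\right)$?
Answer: $-16241$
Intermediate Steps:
$149 \left(-109 + \left(2 + t\right) 0\right) = 149 \left(-109 + \left(2 - 4\right) 0\right) = 149 \left(-109 - 0\right) = 149 \left(-109 + 0\right) = 149 \left(-109\right) = -16241$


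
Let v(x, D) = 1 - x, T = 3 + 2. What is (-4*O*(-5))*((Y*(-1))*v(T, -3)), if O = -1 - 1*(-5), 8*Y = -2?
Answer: -80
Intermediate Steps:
T = 5
Y = -1/4 (Y = (1/8)*(-2) = -1/4 ≈ -0.25000)
O = 4 (O = -1 + 5 = 4)
(-4*O*(-5))*((Y*(-1))*v(T, -3)) = (-16*(-5))*((-1/4*(-1))*(1 - 1*5)) = (-4*(-20))*((1 - 5)/4) = 80*((1/4)*(-4)) = 80*(-1) = -80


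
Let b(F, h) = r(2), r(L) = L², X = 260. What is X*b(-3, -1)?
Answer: 1040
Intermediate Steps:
b(F, h) = 4 (b(F, h) = 2² = 4)
X*b(-3, -1) = 260*4 = 1040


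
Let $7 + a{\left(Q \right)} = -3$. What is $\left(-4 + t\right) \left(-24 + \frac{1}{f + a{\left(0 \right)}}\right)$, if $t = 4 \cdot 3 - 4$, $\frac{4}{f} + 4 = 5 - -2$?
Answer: $- \frac{1254}{13} \approx -96.462$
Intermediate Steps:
$a{\left(Q \right)} = -10$ ($a{\left(Q \right)} = -7 - 3 = -10$)
$f = \frac{4}{3}$ ($f = \frac{4}{-4 + \left(5 - -2\right)} = \frac{4}{-4 + \left(5 + 2\right)} = \frac{4}{-4 + 7} = \frac{4}{3} \approx 1.3333$)
$t = 8$ ($t = 12 - 4 = 8$)
$\left(-4 + t\right) \left(-24 + \frac{1}{f + a{\left(0 \right)}}\right) = \left(-4 + 8\right) \left(-24 + \frac{1}{\frac{4}{3} - 10}\right) = 4 \left(-24 + \frac{1}{- \frac{26}{3}}\right) = 4 \left(-24 - \frac{3}{26}\right) = 4 \left(- \frac{627}{26}\right) = - \frac{1254}{13}$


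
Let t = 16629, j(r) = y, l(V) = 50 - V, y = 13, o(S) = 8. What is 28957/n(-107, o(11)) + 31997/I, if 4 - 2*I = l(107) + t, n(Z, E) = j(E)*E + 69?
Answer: 234344307/1433132 ≈ 163.52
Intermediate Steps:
j(r) = 13
n(Z, E) = 69 + 13*E (n(Z, E) = 13*E + 69 = 69 + 13*E)
I = -8284 (I = 2 - ((50 - 1*107) + 16629)/2 = 2 - ((50 - 107) + 16629)/2 = 2 - (-57 + 16629)/2 = 2 - ½*16572 = 2 - 8286 = -8284)
28957/n(-107, o(11)) + 31997/I = 28957/(69 + 13*8) + 31997/(-8284) = 28957/(69 + 104) + 31997*(-1/8284) = 28957/173 - 31997/8284 = 234344307/1433132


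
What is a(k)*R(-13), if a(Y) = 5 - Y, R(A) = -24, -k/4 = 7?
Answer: -792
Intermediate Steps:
k = -28 (k = -4*7 = -28)
a(k)*R(-13) = (5 - 1*(-28))*(-24) = (5 + 28)*(-24) = 33*(-24) = -792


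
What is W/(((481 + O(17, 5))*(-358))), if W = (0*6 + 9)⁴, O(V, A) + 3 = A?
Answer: -2187/57638 ≈ -0.037944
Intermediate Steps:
O(V, A) = -3 + A
W = 6561 (W = (0 + 9)⁴ = 9⁴ = 6561)
W/(((481 + O(17, 5))*(-358))) = 6561/(((481 + (-3 + 5))*(-358))) = 6561/(((481 + 2)*(-358))) = 6561/((483*(-358))) = 6561/(-172914) = 6561*(-1/172914) = -2187/57638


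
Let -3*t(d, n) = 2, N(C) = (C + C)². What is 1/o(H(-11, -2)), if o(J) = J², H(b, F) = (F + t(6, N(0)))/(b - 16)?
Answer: 6561/64 ≈ 102.52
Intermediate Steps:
N(C) = 4*C² (N(C) = (2*C)² = 4*C²)
t(d, n) = -⅔ (t(d, n) = -⅓*2 = -⅔)
H(b, F) = (-⅔ + F)/(-16 + b) (H(b, F) = (F - ⅔)/(b - 16) = (-⅔ + F)/(-16 + b))
1/o(H(-11, -2)) = 1/(((-⅔ - 2)/(-16 - 11))²) = 1/((-8/3/(-27))²) = 1/((-1/27*(-8/3))²) = 1/((8/81)²) = 1/(64/6561) = 6561/64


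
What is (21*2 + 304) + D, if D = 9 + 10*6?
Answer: 415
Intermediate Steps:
D = 69 (D = 9 + 60 = 69)
(21*2 + 304) + D = (21*2 + 304) + 69 = (42 + 304) + 69 = 346 + 69 = 415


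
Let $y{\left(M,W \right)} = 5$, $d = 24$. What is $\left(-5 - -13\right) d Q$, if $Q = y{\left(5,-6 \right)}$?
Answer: $960$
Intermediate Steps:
$Q = 5$
$\left(-5 - -13\right) d Q = \left(-5 - -13\right) 24 \cdot 5 = \left(-5 + 13\right) 24 \cdot 5 = 8 \cdot 24 \cdot 5 = 192 \cdot 5 = 960$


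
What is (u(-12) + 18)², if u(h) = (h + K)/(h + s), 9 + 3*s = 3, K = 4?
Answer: 16900/49 ≈ 344.90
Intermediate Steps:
s = -2 (s = -3 + (⅓)*3 = -3 + 1 = -2)
u(h) = (4 + h)/(-2 + h) (u(h) = (h + 4)/(h - 2) = (4 + h)/(-2 + h))
(u(-12) + 18)² = ((4 - 12)/(-2 - 12) + 18)² = (-8/(-14) + 18)² = (-1/14*(-8) + 18)² = (4/7 + 18)² = (130/7)² = 16900/49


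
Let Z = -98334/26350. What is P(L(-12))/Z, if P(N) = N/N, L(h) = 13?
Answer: -13175/49167 ≈ -0.26796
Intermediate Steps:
Z = -49167/13175 (Z = -98334*1/26350 = -49167/13175 ≈ -3.7318)
P(N) = 1
P(L(-12))/Z = 1/(-49167/13175) = 1*(-13175/49167) = -13175/49167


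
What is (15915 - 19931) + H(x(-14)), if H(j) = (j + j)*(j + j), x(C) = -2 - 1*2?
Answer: -3952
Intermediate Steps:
x(C) = -4 (x(C) = -2 - 2 = -4)
H(j) = 4*j**2 (H(j) = (2*j)*(2*j) = 4*j**2)
(15915 - 19931) + H(x(-14)) = (15915 - 19931) + 4*(-4)**2 = -4016 + 4*16 = -4016 + 64 = -3952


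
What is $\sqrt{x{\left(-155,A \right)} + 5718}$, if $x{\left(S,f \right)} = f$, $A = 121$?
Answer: $\sqrt{5839} \approx 76.413$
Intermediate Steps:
$\sqrt{x{\left(-155,A \right)} + 5718} = \sqrt{121 + 5718} = \sqrt{5839}$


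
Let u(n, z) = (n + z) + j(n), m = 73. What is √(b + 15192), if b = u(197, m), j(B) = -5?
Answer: √15457 ≈ 124.33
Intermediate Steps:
u(n, z) = -5 + n + z (u(n, z) = (n + z) - 5 = -5 + n + z)
b = 265 (b = -5 + 197 + 73 = 265)
√(b + 15192) = √(265 + 15192) = √15457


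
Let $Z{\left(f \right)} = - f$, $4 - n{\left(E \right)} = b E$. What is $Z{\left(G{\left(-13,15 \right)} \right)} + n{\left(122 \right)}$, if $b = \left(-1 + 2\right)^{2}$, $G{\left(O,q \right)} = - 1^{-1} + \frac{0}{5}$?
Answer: $-117$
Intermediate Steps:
$G{\left(O,q \right)} = -1$ ($G{\left(O,q \right)} = \left(-1\right) 1 + 0 \cdot \frac{1}{5} = -1 + 0 = -1$)
$b = 1$ ($b = 1^{2} = 1$)
$n{\left(E \right)} = 4 - E$ ($n{\left(E \right)} = 4 - 1 E = 4 - E$)
$Z{\left(G{\left(-13,15 \right)} \right)} + n{\left(122 \right)} = \left(-1\right) \left(-1\right) + \left(4 - 122\right) = 1 + \left(4 - 122\right) = 1 - 118 = -117$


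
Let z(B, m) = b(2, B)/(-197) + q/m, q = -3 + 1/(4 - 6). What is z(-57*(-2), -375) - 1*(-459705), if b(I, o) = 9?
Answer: 67921408379/147750 ≈ 4.5971e+5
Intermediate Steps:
q = -7/2 (q = -3 + 1/(-2) = -3 - ½*1 = -3 - ½ = -7/2 ≈ -3.5000)
z(B, m) = -9/197 - 7/(2*m) (z(B, m) = 9/(-197) - 7/(2*m) = 9*(-1/197) - 7/(2*m) = -9/197 - 7/(2*m))
z(-57*(-2), -375) - 1*(-459705) = (1/394)*(-1379 - 18*(-375))/(-375) - 1*(-459705) = (1/394)*(-1/375)*(-1379 + 6750) + 459705 = (1/394)*(-1/375)*5371 + 459705 = -5371/147750 + 459705 = 67921408379/147750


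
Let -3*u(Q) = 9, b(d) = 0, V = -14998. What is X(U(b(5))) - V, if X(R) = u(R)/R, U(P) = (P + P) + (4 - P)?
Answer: 59989/4 ≈ 14997.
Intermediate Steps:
U(P) = 4 + P (U(P) = 2*P + (4 - P) = 4 + P)
u(Q) = -3 (u(Q) = -⅓*9 = -3)
X(R) = -3/R
X(U(b(5))) - V = -3/(4 + 0) - 1*(-14998) = -3/4 + 14998 = -3*¼ + 14998 = -¾ + 14998 = 59989/4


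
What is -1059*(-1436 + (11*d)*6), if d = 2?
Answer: 1380936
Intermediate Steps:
-1059*(-1436 + (11*d)*6) = -1059*(-1436 + (11*2)*6) = -1059*(-1436 + 22*6) = -1059*(-1436 + 132) = -1059*(-1304) = 1380936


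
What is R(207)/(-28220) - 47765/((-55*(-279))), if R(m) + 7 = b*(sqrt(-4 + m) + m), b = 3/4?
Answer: -1080162557/346428720 - 3*sqrt(203)/112880 ≈ -3.1184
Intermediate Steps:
b = 3/4 (b = 3*(1/4) = 3/4 ≈ 0.75000)
R(m) = -7 + 3*m/4 + 3*sqrt(-4 + m)/4 (R(m) = -7 + 3*(sqrt(-4 + m) + m)/4 = -7 + 3*(m + sqrt(-4 + m))/4 = -7 + (3*m/4 + 3*sqrt(-4 + m)/4) = -7 + 3*m/4 + 3*sqrt(-4 + m)/4)
R(207)/(-28220) - 47765/((-55*(-279))) = (-7 + (3/4)*207 + 3*sqrt(-4 + 207)/4)/(-28220) - 47765/((-55*(-279))) = (-7 + 621/4 + 3*sqrt(203)/4)*(-1/28220) - 47765/15345 = (593/4 + 3*sqrt(203)/4)*(-1/28220) - 47765*1/15345 = (-593/112880 - 3*sqrt(203)/112880) - 9553/3069 = -1080162557/346428720 - 3*sqrt(203)/112880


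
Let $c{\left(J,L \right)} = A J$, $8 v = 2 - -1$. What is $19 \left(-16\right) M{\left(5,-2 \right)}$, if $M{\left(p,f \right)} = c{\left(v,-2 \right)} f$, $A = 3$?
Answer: $684$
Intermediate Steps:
$v = \frac{3}{8}$ ($v = \frac{2 - -1}{8} = \frac{2 + 1}{8} = \frac{1}{8} \cdot 3 = \frac{3}{8} \approx 0.375$)
$c{\left(J,L \right)} = 3 J$
$M{\left(p,f \right)} = \frac{9 f}{8}$ ($M{\left(p,f \right)} = 3 \cdot \frac{3}{8} f = \frac{9 f}{8}$)
$19 \left(-16\right) M{\left(5,-2 \right)} = 19 \left(-16\right) \frac{9}{8} \left(-2\right) = \left(-304\right) \left(- \frac{9}{4}\right) = 684$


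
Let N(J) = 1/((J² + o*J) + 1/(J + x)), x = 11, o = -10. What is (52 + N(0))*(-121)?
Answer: -7623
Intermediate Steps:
N(J) = 1/(J² + 1/(11 + J) - 10*J) (N(J) = 1/((J² - 10*J) + 1/(J + 11)) = 1/((J² - 10*J) + 1/(11 + J)) = 1/(J² + 1/(11 + J) - 10*J))
(52 + N(0))*(-121) = (52 + (11 + 0)/(1 + 0² + 0³ - 110*0))*(-121) = (52 + 11/(1 + 0 + 0 + 0))*(-121) = (52 + 11/1)*(-121) = (52 + 1*11)*(-121) = (52 + 11)*(-121) = 63*(-121) = -7623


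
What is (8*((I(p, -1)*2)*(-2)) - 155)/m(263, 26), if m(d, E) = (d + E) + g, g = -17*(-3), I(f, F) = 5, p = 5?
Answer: -63/68 ≈ -0.92647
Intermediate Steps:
g = 51
m(d, E) = 51 + E + d (m(d, E) = (d + E) + 51 = (E + d) + 51 = 51 + E + d)
(8*((I(p, -1)*2)*(-2)) - 155)/m(263, 26) = (8*((5*2)*(-2)) - 155)/(51 + 26 + 263) = (8*(10*(-2)) - 155)/340 = (8*(-20) - 155)*(1/340) = (-160 - 155)*(1/340) = -315*1/340 = -63/68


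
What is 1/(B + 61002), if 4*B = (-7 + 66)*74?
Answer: 2/124187 ≈ 1.6105e-5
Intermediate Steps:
B = 2183/2 (B = ((-7 + 66)*74)/4 = (59*74)/4 = (1/4)*4366 = 2183/2 ≈ 1091.5)
1/(B + 61002) = 1/(2183/2 + 61002) = 1/(124187/2) = 2/124187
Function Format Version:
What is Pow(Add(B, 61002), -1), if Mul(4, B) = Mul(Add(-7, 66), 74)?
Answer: Rational(2, 124187) ≈ 1.6105e-5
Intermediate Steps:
B = Rational(2183, 2) (B = Mul(Rational(1, 4), Mul(Add(-7, 66), 74)) = Mul(Rational(1, 4), Mul(59, 74)) = Mul(Rational(1, 4), 4366) = Rational(2183, 2) ≈ 1091.5)
Pow(Add(B, 61002), -1) = Pow(Add(Rational(2183, 2), 61002), -1) = Pow(Rational(124187, 2), -1) = Rational(2, 124187)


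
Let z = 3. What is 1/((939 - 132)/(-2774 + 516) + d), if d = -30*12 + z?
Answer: -2258/806913 ≈ -0.0027983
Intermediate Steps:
d = -357 (d = -30*12 + 3 = -360 + 3 = -357)
1/((939 - 132)/(-2774 + 516) + d) = 1/((939 - 132)/(-2774 + 516) - 357) = 1/(807/(-2258) - 357) = 1/(807*(-1/2258) - 357) = 1/(-807/2258 - 357) = 1/(-806913/2258) = -2258/806913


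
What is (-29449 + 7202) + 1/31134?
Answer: -692638097/31134 ≈ -22247.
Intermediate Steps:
(-29449 + 7202) + 1/31134 = -22247 + 1/31134 = -692638097/31134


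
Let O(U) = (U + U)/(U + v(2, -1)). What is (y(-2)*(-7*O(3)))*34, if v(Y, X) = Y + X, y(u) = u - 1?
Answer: 1071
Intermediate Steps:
y(u) = -1 + u
v(Y, X) = X + Y
O(U) = 2*U/(1 + U) (O(U) = (U + U)/(U + (-1 + 2)) = (2*U)/(U + 1) = (2*U)/(1 + U) = 2*U/(1 + U))
(y(-2)*(-7*O(3)))*34 = ((-1 - 2)*(-14*3/(1 + 3)))*34 = -(-21)*2*3/4*34 = -(-21)*2*3*(¼)*34 = -(-21)*3/2*34 = -3*(-21/2)*34 = (63/2)*34 = 1071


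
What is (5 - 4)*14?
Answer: 14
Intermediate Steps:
(5 - 4)*14 = 1*14 = 14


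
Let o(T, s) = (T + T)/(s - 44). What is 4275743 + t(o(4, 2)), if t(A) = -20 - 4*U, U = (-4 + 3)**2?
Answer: 4275719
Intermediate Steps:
U = 1 (U = (-1)**2 = 1)
o(T, s) = 2*T/(-44 + s) (o(T, s) = (2*T)/(-44 + s) = 2*T/(-44 + s))
t(A) = -24 (t(A) = -20 - 4*1 = -20 - 4 = -24)
4275743 + t(o(4, 2)) = 4275743 - 24 = 4275719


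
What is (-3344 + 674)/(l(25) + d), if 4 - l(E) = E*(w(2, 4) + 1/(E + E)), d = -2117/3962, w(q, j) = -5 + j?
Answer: -528927/5540 ≈ -95.474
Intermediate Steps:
d = -2117/3962 (d = -2117*1/3962 = -2117/3962 ≈ -0.53433)
l(E) = 4 - E*(-1 + 1/(2*E)) (l(E) = 4 - E*((-5 + 4) + 1/(E + E)) = 4 - E*(-1 + 1/(2*E)))
(-3344 + 674)/(l(25) + d) = (-3344 + 674)/((7/2 + 25) - 2117/3962) = -2670/(57/2 - 2117/3962) = -2670/55400/1981 = -2670*1981/55400 = -528927/5540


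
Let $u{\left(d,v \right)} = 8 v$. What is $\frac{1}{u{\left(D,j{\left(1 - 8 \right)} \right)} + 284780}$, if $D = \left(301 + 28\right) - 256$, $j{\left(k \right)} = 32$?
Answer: $\frac{1}{285036} \approx 3.5083 \cdot 10^{-6}$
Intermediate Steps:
$D = 73$ ($D = 329 - 256 = 73$)
$\frac{1}{u{\left(D,j{\left(1 - 8 \right)} \right)} + 284780} = \frac{1}{8 \cdot 32 + 284780} = \frac{1}{256 + 284780} = \frac{1}{285036}$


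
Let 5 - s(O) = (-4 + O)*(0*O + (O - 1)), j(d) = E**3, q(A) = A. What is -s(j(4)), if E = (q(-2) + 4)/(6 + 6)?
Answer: -47735/46656 ≈ -1.0231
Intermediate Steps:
E = 1/6 (E = (-2 + 4)/(6 + 6) = 2/12 = 2*(1/12) = 1/6 ≈ 0.16667)
j(d) = 1/216 (j(d) = (1/6)**3 = 1/216)
s(O) = 5 - (-1 + O)*(-4 + O) (s(O) = 5 - (-4 + O)*(0*O + (O - 1)) = 5 - (-4 + O)*(0 + (-1 + O)) = 5 - (-4 + O)*(-1 + O) = 5 - (-1 + O)*(-4 + O))
-s(j(4)) = -(1 - (1/216)**2 + 5*(1/216)) = -(1 - 1*1/46656 + 5/216) = -(1 - 1/46656 + 5/216) = -1*47735/46656 = -47735/46656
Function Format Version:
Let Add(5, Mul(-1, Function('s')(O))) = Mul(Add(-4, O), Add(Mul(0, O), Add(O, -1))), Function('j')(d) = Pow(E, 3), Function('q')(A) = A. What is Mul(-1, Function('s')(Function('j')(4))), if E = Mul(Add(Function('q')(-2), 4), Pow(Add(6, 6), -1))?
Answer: Rational(-47735, 46656) ≈ -1.0231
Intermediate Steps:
E = Rational(1, 6) (E = Mul(Add(-2, 4), Pow(Add(6, 6), -1)) = Mul(2, Pow(12, -1)) = Mul(2, Rational(1, 12)) = Rational(1, 6) ≈ 0.16667)
Function('j')(d) = Rational(1, 216) (Function('j')(d) = Pow(Rational(1, 6), 3) = Rational(1, 216))
Function('s')(O) = Add(5, Mul(-1, Add(-1, O), Add(-4, O))) (Function('s')(O) = Add(5, Mul(-1, Mul(Add(-4, O), Add(Mul(0, O), Add(O, -1))))) = Add(5, Mul(-1, Mul(Add(-4, O), Add(0, Add(-1, O))))) = Add(5, Mul(-1, Mul(Add(-4, O), Add(-1, O)))) = Add(5, Mul(-1, Mul(Add(-1, O), Add(-4, O)))) = Add(5, Mul(-1, Add(-1, O), Add(-4, O))))
Mul(-1, Function('s')(Function('j')(4))) = Mul(-1, Add(1, Mul(-1, Pow(Rational(1, 216), 2)), Mul(5, Rational(1, 216)))) = Mul(-1, Add(1, Mul(-1, Rational(1, 46656)), Rational(5, 216))) = Mul(-1, Add(1, Rational(-1, 46656), Rational(5, 216))) = Mul(-1, Rational(47735, 46656)) = Rational(-47735, 46656)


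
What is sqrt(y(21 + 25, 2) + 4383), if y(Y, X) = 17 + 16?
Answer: 8*sqrt(69) ≈ 66.453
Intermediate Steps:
y(Y, X) = 33
sqrt(y(21 + 25, 2) + 4383) = sqrt(33 + 4383) = sqrt(4416) = 8*sqrt(69)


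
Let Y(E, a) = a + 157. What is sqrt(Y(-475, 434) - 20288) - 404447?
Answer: -404447 + I*sqrt(19697) ≈ -4.0445e+5 + 140.35*I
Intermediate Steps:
Y(E, a) = 157 + a
sqrt(Y(-475, 434) - 20288) - 404447 = sqrt((157 + 434) - 20288) - 404447 = sqrt(591 - 20288) - 404447 = sqrt(-19697) - 404447 = I*sqrt(19697) - 404447 = -404447 + I*sqrt(19697)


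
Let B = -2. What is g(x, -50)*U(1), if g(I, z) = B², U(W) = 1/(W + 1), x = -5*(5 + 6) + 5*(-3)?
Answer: 2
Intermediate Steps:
x = -70 (x = -5*11 - 15 = -55 - 15 = -70)
U(W) = 1/(1 + W)
g(I, z) = 4 (g(I, z) = (-2)² = 4)
g(x, -50)*U(1) = 4/(1 + 1) = 4/2 = 4*(½) = 2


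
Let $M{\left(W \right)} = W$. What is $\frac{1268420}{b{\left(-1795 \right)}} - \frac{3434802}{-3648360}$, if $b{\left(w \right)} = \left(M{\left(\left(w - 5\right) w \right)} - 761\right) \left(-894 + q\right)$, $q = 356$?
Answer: $\frac{497050569033297}{528364184985460} \approx 0.94073$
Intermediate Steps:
$b{\left(w \right)} = 409418 - 538 w \left(-5 + w\right)$ ($b{\left(w \right)} = \left(\left(w - 5\right) w - 761\right) \left(-894 + 356\right) = \left(\left(-5 + w\right) w - 761\right) \left(-538\right) = \left(w \left(-5 + w\right) - 761\right) \left(-538\right) = \left(-761 + w \left(-5 + w\right)\right) \left(-538\right) = 409418 - 538 w \left(-5 + w\right)$)
$\frac{1268420}{b{\left(-1795 \right)}} - \frac{3434802}{-3648360} = \frac{1268420}{409418 - - 965710 \left(-5 - 1795\right)} - \frac{3434802}{-3648360} = \frac{1268420}{409418 - \left(-965710\right) \left(-1800\right)} - - \frac{572467}{608060} = \frac{1268420}{409418 - 1738278000} + \frac{572467}{608060} = \frac{1268420}{-1737868582} + \frac{572467}{608060} = 1268420 \left(- \frac{1}{1737868582}\right) + \frac{572467}{608060} = - \frac{634210}{868934291} + \frac{572467}{608060} = \frac{497050569033297}{528364184985460}$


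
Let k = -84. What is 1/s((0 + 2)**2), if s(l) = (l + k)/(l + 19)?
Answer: -23/80 ≈ -0.28750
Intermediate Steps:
s(l) = (-84 + l)/(19 + l) (s(l) = (l - 84)/(l + 19) = (-84 + l)/(19 + l))
1/s((0 + 2)**2) = 1/((-84 + (0 + 2)**2)/(19 + (0 + 2)**2)) = 1/((-84 + 2**2)/(19 + 2**2)) = 1/((-84 + 4)/(19 + 4)) = 1/(-80/23) = -23/80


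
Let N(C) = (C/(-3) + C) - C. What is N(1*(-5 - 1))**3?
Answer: 8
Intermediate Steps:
N(C) = -C/3 (N(C) = (C*(-1/3) + C) - C = (-C/3 + C) - C = 2*C/3 - C = -C/3)
N(1*(-5 - 1))**3 = (-(-5 - 1)/3)**3 = (-(-6)/3)**3 = (-1/3*(-6))**3 = 2**3 = 8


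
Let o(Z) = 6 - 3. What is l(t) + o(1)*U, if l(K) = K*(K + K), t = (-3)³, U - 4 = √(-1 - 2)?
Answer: 1470 + 3*I*√3 ≈ 1470.0 + 5.1962*I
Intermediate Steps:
o(Z) = 3
U = 4 + I*√3 (U = 4 + √(-1 - 2) = 4 + √(-3) = 4 + I*√3 ≈ 4.0 + 1.732*I)
t = -27
l(K) = 2*K² (l(K) = K*(2*K) = 2*K²)
l(t) + o(1)*U = 2*(-27)² + 3*(4 + I*√3) = 2*729 + (12 + 3*I*√3) = 1458 + (12 + 3*I*√3) = 1470 + 3*I*√3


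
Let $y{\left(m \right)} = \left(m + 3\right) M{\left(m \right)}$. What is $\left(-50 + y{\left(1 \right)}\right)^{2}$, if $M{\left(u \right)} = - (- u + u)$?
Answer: $2500$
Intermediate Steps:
$M{\left(u \right)} = 0$ ($M{\left(u \right)} = \left(-1\right) 0 = 0$)
$y{\left(m \right)} = 0$ ($y{\left(m \right)} = \left(m + 3\right) 0 = \left(3 + m\right) 0 = 0$)
$\left(-50 + y{\left(1 \right)}\right)^{2} = \left(-50 + 0\right)^{2} = \left(-50\right)^{2} = 2500$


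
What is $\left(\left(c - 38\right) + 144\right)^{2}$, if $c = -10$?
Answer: $9216$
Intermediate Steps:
$\left(\left(c - 38\right) + 144\right)^{2} = \left(\left(-10 - 38\right) + 144\right)^{2} = \left(-48 + 144\right)^{2} = 96^{2} = 9216$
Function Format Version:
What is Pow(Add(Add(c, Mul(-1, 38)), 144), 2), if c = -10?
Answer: 9216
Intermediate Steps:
Pow(Add(Add(c, Mul(-1, 38)), 144), 2) = Pow(Add(Add(-10, Mul(-1, 38)), 144), 2) = Pow(Add(Add(-10, -38), 144), 2) = Pow(Add(-48, 144), 2) = Pow(96, 2) = 9216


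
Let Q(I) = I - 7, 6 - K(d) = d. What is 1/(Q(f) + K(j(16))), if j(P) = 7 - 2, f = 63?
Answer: 1/57 ≈ 0.017544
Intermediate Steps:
j(P) = 5
K(d) = 6 - d
Q(I) = -7 + I
1/(Q(f) + K(j(16))) = 1/((-7 + 63) + (6 - 1*5)) = 1/(56 + (6 - 5)) = 1/(56 + 1) = 1/57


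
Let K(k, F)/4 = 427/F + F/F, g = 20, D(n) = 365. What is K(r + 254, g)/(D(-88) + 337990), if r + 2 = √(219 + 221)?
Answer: 149/563925 ≈ 0.00026422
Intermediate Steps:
r = -2 + 2*√110 (r = -2 + √(219 + 221) = -2 + √440 = -2 + 2*√110 ≈ 18.976)
K(k, F) = 4 + 1708/F (K(k, F) = 4*(427/F + F/F) = 4*(427/F + 1) = 4*(1 + 427/F) = 4 + 1708/F)
K(r + 254, g)/(D(-88) + 337990) = (4 + 1708/20)/(365 + 337990) = (4 + 1708*(1/20))/338355 = (4 + 427/5)*(1/338355) = (447/5)*(1/338355) = 149/563925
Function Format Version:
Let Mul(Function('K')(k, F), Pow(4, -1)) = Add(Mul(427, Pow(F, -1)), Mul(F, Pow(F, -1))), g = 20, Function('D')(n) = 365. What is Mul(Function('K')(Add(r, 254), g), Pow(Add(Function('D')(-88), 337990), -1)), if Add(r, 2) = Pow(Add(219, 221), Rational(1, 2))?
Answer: Rational(149, 563925) ≈ 0.00026422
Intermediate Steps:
r = Add(-2, Mul(2, Pow(110, Rational(1, 2)))) (r = Add(-2, Pow(Add(219, 221), Rational(1, 2))) = Add(-2, Pow(440, Rational(1, 2))) = Add(-2, Mul(2, Pow(110, Rational(1, 2)))) ≈ 18.976)
Function('K')(k, F) = Add(4, Mul(1708, Pow(F, -1))) (Function('K')(k, F) = Mul(4, Add(Mul(427, Pow(F, -1)), Mul(F, Pow(F, -1)))) = Mul(4, Add(Mul(427, Pow(F, -1)), 1)) = Mul(4, Add(1, Mul(427, Pow(F, -1)))) = Add(4, Mul(1708, Pow(F, -1))))
Mul(Function('K')(Add(r, 254), g), Pow(Add(Function('D')(-88), 337990), -1)) = Mul(Add(4, Mul(1708, Pow(20, -1))), Pow(Add(365, 337990), -1)) = Mul(Add(4, Mul(1708, Rational(1, 20))), Pow(338355, -1)) = Mul(Add(4, Rational(427, 5)), Rational(1, 338355)) = Mul(Rational(447, 5), Rational(1, 338355)) = Rational(149, 563925)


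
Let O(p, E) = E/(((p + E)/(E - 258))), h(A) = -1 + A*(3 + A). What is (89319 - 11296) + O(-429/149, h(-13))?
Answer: 162636523/2088 ≈ 77891.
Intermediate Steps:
O(p, E) = E*(-258 + E)/(E + p) (O(p, E) = E/(((E + p)/(-258 + E))) = E*((-258 + E)/(E + p)) = E*(-258 + E)/(E + p))
(89319 - 11296) + O(-429/149, h(-13)) = (89319 - 11296) + (-1 + (-13)² + 3*(-13))*(-258 + (-1 + (-13)² + 3*(-13)))/((-1 + (-13)² + 3*(-13)) - 429/149) = 78023 + (-1 + 169 - 39)*(-258 + (-1 + 169 - 39))/((-1 + 169 - 39) - 429*1/149) = 78023 + 129*(-258 + 129)/(129 - 429/149) = 78023 + 129*(-129)/(18792/149) = 78023 + 129*(149/18792)*(-129) = 78023 - 275501/2088 = 162636523/2088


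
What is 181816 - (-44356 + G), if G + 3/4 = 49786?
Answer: 705547/4 ≈ 1.7639e+5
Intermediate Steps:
G = 199141/4 (G = -¾ + 49786 = 199141/4 ≈ 49785.)
181816 - (-44356 + G) = 181816 - (-44356 + 199141/4) = 181816 - 1*21717/4 = 181816 - 21717/4 = 705547/4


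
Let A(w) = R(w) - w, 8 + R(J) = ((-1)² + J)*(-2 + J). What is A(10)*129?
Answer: 9030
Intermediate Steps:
R(J) = -8 + (1 + J)*(-2 + J) (R(J) = -8 + ((-1)² + J)*(-2 + J) = -8 + (1 + J)*(-2 + J))
A(w) = -10 + w² - 2*w (A(w) = (-10 + w² - w) - w = -10 + w² - 2*w)
A(10)*129 = (-10 + 10² - 2*10)*129 = (-10 + 100 - 20)*129 = 70*129 = 9030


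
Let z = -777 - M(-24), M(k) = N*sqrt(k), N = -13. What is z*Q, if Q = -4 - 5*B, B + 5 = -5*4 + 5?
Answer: -74592 + 2496*I*sqrt(6) ≈ -74592.0 + 6113.9*I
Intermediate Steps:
B = -20 (B = -5 + (-5*4 + 5) = -5 + (-20 + 5) = -5 - 15 = -20)
M(k) = -13*sqrt(k)
Q = 96 (Q = -4 - 5*(-20) = -4 + 100 = 96)
z = -777 + 26*I*sqrt(6) (z = -777 - (-13)*sqrt(-24) = -777 - (-13)*2*I*sqrt(6) = -777 - (-26)*I*sqrt(6) = -777 + 26*I*sqrt(6) ≈ -777.0 + 63.687*I)
z*Q = (-777 + 26*I*sqrt(6))*96 = -74592 + 2496*I*sqrt(6)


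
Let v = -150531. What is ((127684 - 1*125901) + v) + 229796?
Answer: 81048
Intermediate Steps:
((127684 - 1*125901) + v) + 229796 = ((127684 - 1*125901) - 150531) + 229796 = ((127684 - 125901) - 150531) + 229796 = (1783 - 150531) + 229796 = -148748 + 229796 = 81048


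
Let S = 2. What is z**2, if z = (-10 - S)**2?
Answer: 20736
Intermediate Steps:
z = 144 (z = (-10 - 1*2)**2 = (-10 - 2)**2 = (-12)**2 = 144)
z**2 = 144**2 = 20736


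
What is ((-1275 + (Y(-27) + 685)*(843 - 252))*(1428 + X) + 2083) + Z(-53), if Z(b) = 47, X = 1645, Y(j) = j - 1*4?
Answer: 1183841577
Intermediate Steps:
Y(j) = -4 + j (Y(j) = j - 4 = -4 + j)
((-1275 + (Y(-27) + 685)*(843 - 252))*(1428 + X) + 2083) + Z(-53) = ((-1275 + ((-4 - 27) + 685)*(843 - 252))*(1428 + 1645) + 2083) + 47 = ((-1275 + (-31 + 685)*591)*3073 + 2083) + 47 = ((-1275 + 654*591)*3073 + 2083) + 47 = ((-1275 + 386514)*3073 + 2083) + 47 = (385239*3073 + 2083) + 47 = (1183839447 + 2083) + 47 = 1183841530 + 47 = 1183841577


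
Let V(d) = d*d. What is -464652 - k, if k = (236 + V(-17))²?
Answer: -740277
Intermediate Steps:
V(d) = d²
k = 275625 (k = (236 + (-17)²)² = (236 + 289)² = 525² = 275625)
-464652 - k = -464652 - 1*275625 = -464652 - 275625 = -740277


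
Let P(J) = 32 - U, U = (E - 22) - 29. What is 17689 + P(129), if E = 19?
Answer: 17753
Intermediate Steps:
U = -32 (U = (19 - 22) - 29 = -3 - 29 = -32)
P(J) = 64 (P(J) = 32 - 1*(-32) = 32 + 32 = 64)
17689 + P(129) = 17689 + 64 = 17753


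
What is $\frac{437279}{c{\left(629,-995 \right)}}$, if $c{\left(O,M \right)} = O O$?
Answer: $\frac{437279}{395641} \approx 1.1052$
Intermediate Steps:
$c{\left(O,M \right)} = O^{2}$
$\frac{437279}{c{\left(629,-995 \right)}} = \frac{437279}{629^{2}} = \frac{437279}{395641}$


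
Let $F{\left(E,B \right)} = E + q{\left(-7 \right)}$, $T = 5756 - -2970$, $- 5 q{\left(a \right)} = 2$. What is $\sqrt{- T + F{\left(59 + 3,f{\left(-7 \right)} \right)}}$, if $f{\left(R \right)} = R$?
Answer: $\frac{i \sqrt{216610}}{5} \approx 93.083 i$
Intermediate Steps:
$q{\left(a \right)} = - \frac{2}{5}$ ($q{\left(a \right)} = \left(- \frac{1}{5}\right) 2 = - \frac{2}{5}$)
$T = 8726$ ($T = 5756 + 2970 = 8726$)
$F{\left(E,B \right)} = - \frac{2}{5} + E$ ($F{\left(E,B \right)} = E - \frac{2}{5} = - \frac{2}{5} + E$)
$\sqrt{- T + F{\left(59 + 3,f{\left(-7 \right)} \right)}} = \sqrt{\left(-1\right) 8726 + \left(- \frac{2}{5} + \left(59 + 3\right)\right)} = \sqrt{-8726 + \left(- \frac{2}{5} + 62\right)} = \sqrt{-8726 + \frac{308}{5}} = \sqrt{- \frac{43322}{5}} = \frac{i \sqrt{216610}}{5}$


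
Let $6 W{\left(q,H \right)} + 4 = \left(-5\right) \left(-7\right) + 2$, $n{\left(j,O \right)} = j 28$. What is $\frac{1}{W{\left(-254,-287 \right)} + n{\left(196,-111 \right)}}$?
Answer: $\frac{2}{10987} \approx 0.00018203$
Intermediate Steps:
$n{\left(j,O \right)} = 28 j$
$W{\left(q,H \right)} = \frac{11}{2}$ ($W{\left(q,H \right)} = - \frac{2}{3} + \frac{\left(-5\right) \left(-7\right) + 2}{6} = - \frac{2}{3} + \frac{35 + 2}{6} = - \frac{2}{3} + \frac{1}{6} \cdot 37 = - \frac{2}{3} + \frac{37}{6} = \frac{11}{2}$)
$\frac{1}{W{\left(-254,-287 \right)} + n{\left(196,-111 \right)}} = \frac{1}{\frac{11}{2} + 28 \cdot 196} = \frac{1}{\frac{11}{2} + 5488} = \frac{1}{\frac{10987}{2}} = \frac{2}{10987}$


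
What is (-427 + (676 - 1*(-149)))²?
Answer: 158404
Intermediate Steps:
(-427 + (676 - 1*(-149)))² = (-427 + (676 + 149))² = (-427 + 825)² = 398² = 158404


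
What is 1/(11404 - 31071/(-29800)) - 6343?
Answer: -2155797099153/339870271 ≈ -6343.0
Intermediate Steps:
1/(11404 - 31071/(-29800)) - 6343 = 1/(11404 - 31071*(-1/29800)) - 6343 = 1/(11404 + 31071/29800) - 6343 = 1/(339870271/29800) - 6343 = 29800/339870271 - 6343 = -2155797099153/339870271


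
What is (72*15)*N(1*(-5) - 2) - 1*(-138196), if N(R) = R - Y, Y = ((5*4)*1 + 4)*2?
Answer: 78796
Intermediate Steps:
Y = 48 (Y = (20*1 + 4)*2 = (20 + 4)*2 = 24*2 = 48)
N(R) = -48 + R (N(R) = R - 1*48 = R - 48 = -48 + R)
(72*15)*N(1*(-5) - 2) - 1*(-138196) = (72*15)*(-48 + (1*(-5) - 2)) - 1*(-138196) = 1080*(-48 + (-5 - 2)) + 138196 = 1080*(-48 - 7) + 138196 = 1080*(-55) + 138196 = -59400 + 138196 = 78796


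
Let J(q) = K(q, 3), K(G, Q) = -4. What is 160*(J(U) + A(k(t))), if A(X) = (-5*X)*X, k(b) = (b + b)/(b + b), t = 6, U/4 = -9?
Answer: -1440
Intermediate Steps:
U = -36 (U = 4*(-9) = -36)
J(q) = -4
k(b) = 1 (k(b) = (2*b)/((2*b)) = (2*b)*(1/(2*b)) = 1)
A(X) = -5*X**2
160*(J(U) + A(k(t))) = 160*(-4 - 5*1**2) = 160*(-4 - 5*1) = 160*(-4 - 5) = 160*(-9) = -1440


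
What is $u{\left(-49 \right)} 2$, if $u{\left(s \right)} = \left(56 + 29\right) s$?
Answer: $-8330$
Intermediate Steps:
$u{\left(s \right)} = 85 s$
$u{\left(-49 \right)} 2 = 85 \left(-49\right) 2 = \left(-4165\right) 2 = -8330$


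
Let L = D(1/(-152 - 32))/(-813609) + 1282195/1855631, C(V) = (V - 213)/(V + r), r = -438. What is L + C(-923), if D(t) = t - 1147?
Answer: 577352347575216575/378079657996636296 ≈ 1.5271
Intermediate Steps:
D(t) = -1147 + t
C(V) = (-213 + V)/(-438 + V) (C(V) = (V - 213)/(V - 438) = (-213 + V)/(-438 + V))
L = 192341421149839/277795487139336 (L = (-1147 + 1/(-152 - 32))/(-813609) + 1282195/1855631 = (-1147 + 1/(-184))*(-1/813609) + 1282195*(1/1855631) = (-1147 - 1/184)*(-1/813609) + 1282195/1855631 = -211049/184*(-1/813609) + 1282195/1855631 = 211049/149704056 + 1282195/1855631 = 192341421149839/277795487139336 ≈ 0.69238)
L + C(-923) = 192341421149839/277795487139336 + (-213 - 923)/(-438 - 923) = 192341421149839/277795487139336 - 1136/(-1361) = 192341421149839/277795487139336 - 1/1361*(-1136) = 192341421149839/277795487139336 + 1136/1361 = 577352347575216575/378079657996636296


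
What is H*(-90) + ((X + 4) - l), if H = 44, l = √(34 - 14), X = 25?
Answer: -3931 - 2*√5 ≈ -3935.5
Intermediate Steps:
l = 2*√5 (l = √20 = 2*√5 ≈ 4.4721)
H*(-90) + ((X + 4) - l) = 44*(-90) + ((25 + 4) - 2*√5) = -3960 + (29 - 2*√5) = -3931 - 2*√5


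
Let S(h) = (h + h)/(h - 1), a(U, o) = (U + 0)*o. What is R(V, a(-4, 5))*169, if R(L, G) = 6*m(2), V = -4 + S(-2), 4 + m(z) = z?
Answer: -2028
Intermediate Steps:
m(z) = -4 + z
a(U, o) = U*o
S(h) = 2*h/(-1 + h) (S(h) = (2*h)/(-1 + h) = 2*h/(-1 + h))
V = -8/3 (V = -4 + 2*(-2)/(-1 - 2) = -4 + 2*(-2)/(-3) = -4 + 2*(-2)*(-1/3) = -4 + 4/3 = -8/3 ≈ -2.6667)
R(L, G) = -12 (R(L, G) = 6*(-4 + 2) = 6*(-2) = -12)
R(V, a(-4, 5))*169 = -12*169 = -2028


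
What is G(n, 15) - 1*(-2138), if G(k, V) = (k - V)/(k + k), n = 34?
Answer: 145403/68 ≈ 2138.3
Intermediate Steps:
G(k, V) = (k - V)/(2*k) (G(k, V) = (k - V)/((2*k)) = (k - V)*(1/(2*k)) = (k - V)/(2*k))
G(n, 15) - 1*(-2138) = (1/2)*(34 - 1*15)/34 - 1*(-2138) = (1/2)*(1/34)*(34 - 15) + 2138 = (1/2)*(1/34)*19 + 2138 = 19/68 + 2138 = 145403/68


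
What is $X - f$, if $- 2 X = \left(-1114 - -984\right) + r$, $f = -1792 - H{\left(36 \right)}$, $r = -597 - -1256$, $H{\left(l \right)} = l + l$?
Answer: $\frac{3199}{2} \approx 1599.5$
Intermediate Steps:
$H{\left(l \right)} = 2 l$
$r = 659$ ($r = -597 + 1256 = 659$)
$f = -1864$ ($f = -1792 - 2 \cdot 36 = -1792 - 72 = -1864$)
$X = - \frac{529}{2}$ ($X = - \frac{\left(-1114 - -984\right) + 659}{2} = - \frac{\left(-1114 + 984\right) + 659}{2} = - \frac{-130 + 659}{2} = \left(- \frac{1}{2}\right) 529 = - \frac{529}{2} \approx -264.5$)
$X - f = - \frac{529}{2} - -1864 = - \frac{529}{2} + 1864 = \frac{3199}{2}$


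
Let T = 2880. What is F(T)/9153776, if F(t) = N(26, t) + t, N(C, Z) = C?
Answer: 1453/4576888 ≈ 0.00031746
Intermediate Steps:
F(t) = 26 + t
F(T)/9153776 = (26 + 2880)/9153776 = 2906*(1/9153776) = 1453/4576888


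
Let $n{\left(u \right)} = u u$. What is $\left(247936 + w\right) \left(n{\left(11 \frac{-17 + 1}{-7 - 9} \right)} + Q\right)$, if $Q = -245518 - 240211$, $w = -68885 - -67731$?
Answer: $-119839313456$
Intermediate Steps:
$w = -1154$ ($w = -68885 + 67731 = -1154$)
$Q = -485729$ ($Q = -245518 - 240211 = -485729$)
$n{\left(u \right)} = u^{2}$
$\left(247936 + w\right) \left(n{\left(11 \frac{-17 + 1}{-7 - 9} \right)} + Q\right) = \left(247936 - 1154\right) \left(\left(11 \frac{-17 + 1}{-7 - 9}\right)^{2} - 485729\right) = 246782 \left(\left(11 \left(- \frac{16}{-16}\right)\right)^{2} - 485729\right) = 246782 \left(\left(11 \left(\left(-16\right) \left(- \frac{1}{16}\right)\right)\right)^{2} - 485729\right) = 246782 \left(\left(11 \cdot 1\right)^{2} - 485729\right) = 246782 \left(11^{2} - 485729\right) = 246782 \left(121 - 485729\right) = 246782 \left(-485608\right) = -119839313456$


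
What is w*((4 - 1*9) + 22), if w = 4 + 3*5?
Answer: 323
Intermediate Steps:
w = 19 (w = 4 + 15 = 19)
w*((4 - 1*9) + 22) = 19*((4 - 1*9) + 22) = 19*((4 - 9) + 22) = 19*(-5 + 22) = 19*17 = 323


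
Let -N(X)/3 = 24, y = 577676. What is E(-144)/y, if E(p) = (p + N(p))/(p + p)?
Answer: 3/2310704 ≈ 1.2983e-6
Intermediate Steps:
N(X) = -72 (N(X) = -3*24 = -72)
E(p) = (-72 + p)/(2*p) (E(p) = (p - 72)/(p + p) = (-72 + p)/((2*p)) = (-72 + p)*(1/(2*p)) = (-72 + p)/(2*p))
E(-144)/y = ((1/2)*(-72 - 144)/(-144))/577676 = ((1/2)*(-1/144)*(-216))*(1/577676) = (3/4)*(1/577676) = 3/2310704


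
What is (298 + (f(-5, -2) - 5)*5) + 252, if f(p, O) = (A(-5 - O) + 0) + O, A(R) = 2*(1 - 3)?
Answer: 495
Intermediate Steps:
A(R) = -4 (A(R) = 2*(-2) = -4)
f(p, O) = -4 + O (f(p, O) = (-4 + 0) + O = -4 + O)
(298 + (f(-5, -2) - 5)*5) + 252 = (298 + ((-4 - 2) - 5)*5) + 252 = (298 + (-6 - 5)*5) + 252 = (298 - 11*5) + 252 = (298 - 55) + 252 = 243 + 252 = 495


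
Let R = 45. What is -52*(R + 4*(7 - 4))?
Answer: -2964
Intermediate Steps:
-52*(R + 4*(7 - 4)) = -52*(45 + 4*(7 - 4)) = -52*(45 + 4*3) = -52*(45 + 12) = -52*57 = -2964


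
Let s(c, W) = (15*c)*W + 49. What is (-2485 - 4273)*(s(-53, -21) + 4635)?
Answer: -144479282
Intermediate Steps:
s(c, W) = 49 + 15*W*c (s(c, W) = 15*W*c + 49 = 49 + 15*W*c)
(-2485 - 4273)*(s(-53, -21) + 4635) = (-2485 - 4273)*((49 + 15*(-21)*(-53)) + 4635) = -6758*((49 + 16695) + 4635) = -6758*(16744 + 4635) = -6758*21379 = -144479282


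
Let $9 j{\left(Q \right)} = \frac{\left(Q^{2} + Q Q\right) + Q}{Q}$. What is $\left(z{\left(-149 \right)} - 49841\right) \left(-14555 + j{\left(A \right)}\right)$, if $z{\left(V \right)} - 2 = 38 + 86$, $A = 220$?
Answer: $721165790$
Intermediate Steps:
$z{\left(V \right)} = 126$ ($z{\left(V \right)} = 2 + \left(38 + 86\right) = 2 + 124 = 126$)
$j{\left(Q \right)} = \frac{Q + 2 Q^{2}}{9 Q}$ ($j{\left(Q \right)} = \frac{\left(\left(Q^{2} + Q Q\right) + Q\right) \frac{1}{Q}}{9} = \frac{\left(\left(Q^{2} + Q^{2}\right) + Q\right) \frac{1}{Q}}{9} = \frac{\left(2 Q^{2} + Q\right) \frac{1}{Q}}{9} = \frac{\left(Q + 2 Q^{2}\right) \frac{1}{Q}}{9} = \frac{\frac{1}{Q} \left(Q + 2 Q^{2}\right)}{9} = \frac{Q + 2 Q^{2}}{9 Q}$)
$\left(z{\left(-149 \right)} - 49841\right) \left(-14555 + j{\left(A \right)}\right) = \left(126 - 49841\right) \left(-14555 + \left(\frac{1}{9} + \frac{2}{9} \cdot 220\right)\right) = - 49715 \left(-14555 + \left(\frac{1}{9} + \frac{440}{9}\right)\right) = - 49715 \left(-14555 + 49\right) = \left(-49715\right) \left(-14506\right) = 721165790$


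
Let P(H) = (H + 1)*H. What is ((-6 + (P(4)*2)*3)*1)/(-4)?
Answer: -57/2 ≈ -28.500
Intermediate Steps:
P(H) = H*(1 + H) (P(H) = (1 + H)*H = H*(1 + H))
((-6 + (P(4)*2)*3)*1)/(-4) = ((-6 + ((4*(1 + 4))*2)*3)*1)/(-4) = ((-6 + ((4*5)*2)*3)*1)*(-1/4) = ((-6 + (20*2)*3)*1)*(-1/4) = ((-6 + 40*3)*1)*(-1/4) = ((-6 + 120)*1)*(-1/4) = (114*1)*(-1/4) = 114*(-1/4) = -57/2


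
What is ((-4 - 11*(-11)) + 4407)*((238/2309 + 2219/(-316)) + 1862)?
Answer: 1530863540115/182411 ≈ 8.3924e+6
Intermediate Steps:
((-4 - 11*(-11)) + 4407)*((238/2309 + 2219/(-316)) + 1862) = ((-4 + 121) + 4407)*((238*(1/2309) + 2219*(-1/316)) + 1862) = (117 + 4407)*((238/2309 - 2219/316) + 1862) = 4524*(-5048463/729644 + 1862) = 4524*(1353548665/729644) = 1530863540115/182411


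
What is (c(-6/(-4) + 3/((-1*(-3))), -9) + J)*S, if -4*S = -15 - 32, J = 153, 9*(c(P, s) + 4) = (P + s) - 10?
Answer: 41501/24 ≈ 1729.2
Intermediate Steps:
c(P, s) = -46/9 + P/9 + s/9 (c(P, s) = -4 + ((P + s) - 10)/9 = -4 + (-10 + P + s)/9 = -4 + (-10/9 + P/9 + s/9) = -46/9 + P/9 + s/9)
S = 47/4 (S = -(-15 - 32)/4 = -¼*(-47) = 47/4 ≈ 11.750)
(c(-6/(-4) + 3/((-1*(-3))), -9) + J)*S = ((-46/9 + (-6/(-4) + 3/((-1*(-3))))/9 + (⅑)*(-9)) + 153)*(47/4) = ((-46/9 + (-6*(-¼) + 3/3)/9 - 1) + 153)*(47/4) = ((-46/9 + (3/2 + 3*(⅓))/9 - 1) + 153)*(47/4) = ((-46/9 + (3/2 + 1)/9 - 1) + 153)*(47/4) = ((-46/9 + (⅑)*(5/2) - 1) + 153)*(47/4) = ((-46/9 + 5/18 - 1) + 153)*(47/4) = (-35/6 + 153)*(47/4) = (883/6)*(47/4) = 41501/24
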